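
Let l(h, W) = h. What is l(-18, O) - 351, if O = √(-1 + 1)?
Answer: -369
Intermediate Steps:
O = 0 (O = √0 = 0)
l(-18, O) - 351 = -18 - 351 = -369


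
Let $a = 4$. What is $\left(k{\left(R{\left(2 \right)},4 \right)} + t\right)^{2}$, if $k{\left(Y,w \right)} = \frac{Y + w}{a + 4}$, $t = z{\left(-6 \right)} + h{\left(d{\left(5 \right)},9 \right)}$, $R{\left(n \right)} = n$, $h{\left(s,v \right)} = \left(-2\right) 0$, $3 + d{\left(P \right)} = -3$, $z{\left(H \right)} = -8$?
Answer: $\frac{841}{16} \approx 52.563$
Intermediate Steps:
$d{\left(P \right)} = -6$ ($d{\left(P \right)} = -3 - 3 = -6$)
$h{\left(s,v \right)} = 0$
$t = -8$ ($t = -8 + 0 = -8$)
$k{\left(Y,w \right)} = \frac{Y}{8} + \frac{w}{8}$ ($k{\left(Y,w \right)} = \frac{Y + w}{4 + 4} = \frac{Y + w}{8} = \left(Y + w\right) \frac{1}{8} = \frac{Y}{8} + \frac{w}{8}$)
$\left(k{\left(R{\left(2 \right)},4 \right)} + t\right)^{2} = \left(\left(\frac{1}{8} \cdot 2 + \frac{1}{8} \cdot 4\right) - 8\right)^{2} = \left(\left(\frac{1}{4} + \frac{1}{2}\right) - 8\right)^{2} = \left(\frac{3}{4} - 8\right)^{2} = \left(- \frac{29}{4}\right)^{2} = \frac{841}{16}$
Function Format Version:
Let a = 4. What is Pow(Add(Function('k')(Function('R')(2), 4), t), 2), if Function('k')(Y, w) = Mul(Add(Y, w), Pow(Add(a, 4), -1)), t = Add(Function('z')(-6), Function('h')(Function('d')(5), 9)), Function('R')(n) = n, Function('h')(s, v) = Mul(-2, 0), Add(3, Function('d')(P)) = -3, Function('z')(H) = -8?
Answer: Rational(841, 16) ≈ 52.563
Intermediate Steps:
Function('d')(P) = -6 (Function('d')(P) = Add(-3, -3) = -6)
Function('h')(s, v) = 0
t = -8 (t = Add(-8, 0) = -8)
Function('k')(Y, w) = Add(Mul(Rational(1, 8), Y), Mul(Rational(1, 8), w)) (Function('k')(Y, w) = Mul(Add(Y, w), Pow(Add(4, 4), -1)) = Mul(Add(Y, w), Pow(8, -1)) = Mul(Add(Y, w), Rational(1, 8)) = Add(Mul(Rational(1, 8), Y), Mul(Rational(1, 8), w)))
Pow(Add(Function('k')(Function('R')(2), 4), t), 2) = Pow(Add(Add(Mul(Rational(1, 8), 2), Mul(Rational(1, 8), 4)), -8), 2) = Pow(Add(Add(Rational(1, 4), Rational(1, 2)), -8), 2) = Pow(Add(Rational(3, 4), -8), 2) = Pow(Rational(-29, 4), 2) = Rational(841, 16)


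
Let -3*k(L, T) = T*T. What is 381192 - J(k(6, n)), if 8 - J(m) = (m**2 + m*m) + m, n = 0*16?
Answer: 381184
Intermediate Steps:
n = 0
k(L, T) = -T**2/3 (k(L, T) = -T*T/3 = -T**2/3)
J(m) = 8 - m - 2*m**2 (J(m) = 8 - ((m**2 + m*m) + m) = 8 - ((m**2 + m**2) + m) = 8 - (2*m**2 + m) = 8 - (m + 2*m**2) = 8 + (-m - 2*m**2) = 8 - m - 2*m**2)
381192 - J(k(6, n)) = 381192 - (8 - (-1)*0**2/3 - 2*(-1/3*0**2)**2) = 381192 - (8 - (-1)*0/3 - 2*(-1/3*0)**2) = 381192 - (8 - 1*0 - 2*0**2) = 381192 - (8 + 0 - 2*0) = 381192 - (8 + 0 + 0) = 381192 - 1*8 = 381192 - 8 = 381184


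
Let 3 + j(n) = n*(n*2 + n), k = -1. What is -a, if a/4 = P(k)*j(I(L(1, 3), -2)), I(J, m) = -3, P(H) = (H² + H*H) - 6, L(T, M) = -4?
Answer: 384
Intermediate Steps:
P(H) = -6 + 2*H² (P(H) = (H² + H²) - 6 = 2*H² - 6 = -6 + 2*H²)
j(n) = -3 + 3*n² (j(n) = -3 + n*(n*2 + n) = -3 + n*(2*n + n) = -3 + n*(3*n) = -3 + 3*n²)
a = -384 (a = 4*((-6 + 2*(-1)²)*(-3 + 3*(-3)²)) = 4*((-6 + 2*1)*(-3 + 3*9)) = 4*((-6 + 2)*(-3 + 27)) = 4*(-4*24) = 4*(-96) = -384)
-a = -1*(-384) = 384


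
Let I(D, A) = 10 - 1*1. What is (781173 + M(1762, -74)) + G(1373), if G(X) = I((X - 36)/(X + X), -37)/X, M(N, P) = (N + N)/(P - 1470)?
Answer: 414003298055/529978 ≈ 7.8117e+5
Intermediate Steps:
M(N, P) = 2*N/(-1470 + P) (M(N, P) = (2*N)/(-1470 + P) = 2*N/(-1470 + P))
I(D, A) = 9 (I(D, A) = 10 - 1 = 9)
G(X) = 9/X
(781173 + M(1762, -74)) + G(1373) = (781173 + 2*1762/(-1470 - 74)) + 9/1373 = (781173 + 2*1762/(-1544)) + 9*(1/1373) = (781173 + 2*1762*(-1/1544)) + 9/1373 = (781173 - 881/386) + 9/1373 = 301531897/386 + 9/1373 = 414003298055/529978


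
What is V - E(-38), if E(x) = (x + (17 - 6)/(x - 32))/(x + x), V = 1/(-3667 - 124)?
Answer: -10131081/20168120 ≈ -0.50233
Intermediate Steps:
V = -1/3791 (V = 1/(-3791) = -1/3791 ≈ -0.00026378)
E(x) = (x + 11/(-32 + x))/(2*x) (E(x) = (x + 11/(-32 + x))/((2*x)) = (x + 11/(-32 + x))*(1/(2*x)) = (x + 11/(-32 + x))/(2*x))
V - E(-38) = -1/3791 - (11 + (-38)² - 32*(-38))/(2*(-38)*(-32 - 38)) = -1/3791 - (-1)*(11 + 1444 + 1216)/(2*38*(-70)) = -1/3791 - (-1)*(-1)*2671/(2*38*70) = -1/3791 - 1*2671/5320 = -1/3791 - 2671/5320 = -10131081/20168120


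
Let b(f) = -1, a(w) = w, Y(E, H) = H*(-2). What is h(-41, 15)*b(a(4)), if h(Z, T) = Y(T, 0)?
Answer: 0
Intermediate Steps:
Y(E, H) = -2*H
h(Z, T) = 0 (h(Z, T) = -2*0 = 0)
h(-41, 15)*b(a(4)) = 0*(-1) = 0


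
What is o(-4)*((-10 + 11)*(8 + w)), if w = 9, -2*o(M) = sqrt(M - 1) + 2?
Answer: -17 - 17*I*sqrt(5)/2 ≈ -17.0 - 19.007*I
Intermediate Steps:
o(M) = -1 - sqrt(-1 + M)/2 (o(M) = -(sqrt(M - 1) + 2)/2 = -(sqrt(-1 + M) + 2)/2 = -(2 + sqrt(-1 + M))/2 = -1 - sqrt(-1 + M)/2)
o(-4)*((-10 + 11)*(8 + w)) = (-1 - sqrt(-1 - 4)/2)*((-10 + 11)*(8 + 9)) = (-1 - I*sqrt(5)/2)*(1*17) = (-1 - I*sqrt(5)/2)*17 = -17 - 17*I*sqrt(5)/2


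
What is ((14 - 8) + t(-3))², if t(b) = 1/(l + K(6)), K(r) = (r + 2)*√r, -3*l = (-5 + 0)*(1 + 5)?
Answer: 717505/20164 + 1694*√6/5041 ≈ 36.407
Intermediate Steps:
l = 10 (l = -(-5 + 0)*(1 + 5)/3 = -(-5)*6/3 = -⅓*(-30) = 10)
K(r) = √r*(2 + r) (K(r) = (2 + r)*√r = √r*(2 + r))
t(b) = 1/(10 + 8*√6) (t(b) = 1/(10 + √6*(2 + 6)) = 1/(10 + √6*8) = 1/(10 + 8*√6))
((14 - 8) + t(-3))² = ((14 - 8) + (-5/142 + 2*√6/71))² = (6 + (-5/142 + 2*√6/71))² = (847/142 + 2*√6/71)²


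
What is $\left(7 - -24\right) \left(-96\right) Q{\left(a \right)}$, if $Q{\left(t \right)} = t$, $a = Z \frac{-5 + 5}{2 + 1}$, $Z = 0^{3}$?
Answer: $0$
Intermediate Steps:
$Z = 0$
$a = 0$ ($a = 0 \frac{-5 + 5}{2 + 1} = 0 \cdot \frac{0}{3} = 0 \cdot 0 \cdot \frac{1}{3} = 0 \cdot 0 = 0$)
$\left(7 - -24\right) \left(-96\right) Q{\left(a \right)} = \left(7 - -24\right) \left(-96\right) 0 = \left(7 + 24\right) \left(-96\right) 0 = 31 \left(-96\right) 0 = \left(-2976\right) 0 = 0$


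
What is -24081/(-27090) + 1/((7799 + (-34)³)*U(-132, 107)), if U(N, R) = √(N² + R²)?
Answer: 8027/9030 - √28873/909643865 ≈ 0.88893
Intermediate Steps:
-24081/(-27090) + 1/((7799 + (-34)³)*U(-132, 107)) = -24081/(-27090) + 1/((7799 + (-34)³)*(√((-132)² + 107²))) = -24081*(-1/27090) + 1/((7799 - 39304)*(√(17424 + 11449))) = 8027/9030 + 1/((-31505)*(√28873)) = 8027/9030 - √28873/909643865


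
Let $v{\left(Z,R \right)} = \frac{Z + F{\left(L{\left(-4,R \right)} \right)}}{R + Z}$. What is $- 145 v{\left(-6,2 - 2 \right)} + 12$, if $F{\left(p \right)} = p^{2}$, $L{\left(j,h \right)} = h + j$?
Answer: $\frac{761}{3} \approx 253.67$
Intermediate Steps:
$v{\left(Z,R \right)} = \frac{Z + \left(-4 + R\right)^{2}}{R + Z}$ ($v{\left(Z,R \right)} = \frac{Z + \left(R - 4\right)^{2}}{R + Z} = \frac{Z + \left(-4 + R\right)^{2}}{R + Z}$)
$- 145 v{\left(-6,2 - 2 \right)} + 12 = - 145 \frac{-6 + \left(-4 + \left(2 - 2\right)\right)^{2}}{\left(2 - 2\right) - 6} + 12 = - 145 \frac{-6 + \left(-4 + 0\right)^{2}}{0 - 6} + 12 = - 145 \frac{-6 + \left(-4\right)^{2}}{-6} + 12 = - 145 \left(- \frac{-6 + 16}{6}\right) + 12 = - 145 \left(\left(- \frac{1}{6}\right) 10\right) + 12 = \left(-145\right) \left(- \frac{5}{3}\right) + 12 = \frac{725}{3} + 12 = \frac{761}{3}$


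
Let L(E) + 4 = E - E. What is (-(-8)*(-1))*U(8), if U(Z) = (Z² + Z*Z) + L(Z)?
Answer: -992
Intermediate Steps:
L(E) = -4 (L(E) = -4 + (E - E) = -4 + 0 = -4)
U(Z) = -4 + 2*Z² (U(Z) = (Z² + Z*Z) - 4 = (Z² + Z²) - 4 = 2*Z² - 4 = -4 + 2*Z²)
(-(-8)*(-1))*U(8) = (-(-8)*(-1))*(-4 + 2*8²) = (-4*2)*(-4 + 2*64) = -8*(-4 + 128) = -8*124 = -992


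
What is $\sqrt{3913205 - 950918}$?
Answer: $3 \sqrt{329143} \approx 1721.1$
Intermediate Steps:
$\sqrt{3913205 - 950918} = \sqrt{2962287} = 3 \sqrt{329143}$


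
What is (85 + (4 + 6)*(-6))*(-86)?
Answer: -2150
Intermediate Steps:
(85 + (4 + 6)*(-6))*(-86) = (85 + 10*(-6))*(-86) = (85 - 60)*(-86) = 25*(-86) = -2150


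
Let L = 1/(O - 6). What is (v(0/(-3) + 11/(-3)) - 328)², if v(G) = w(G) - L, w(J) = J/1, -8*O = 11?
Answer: 3443459761/31329 ≈ 1.0991e+5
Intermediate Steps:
O = -11/8 (O = -⅛*11 = -11/8 ≈ -1.3750)
w(J) = J (w(J) = J*1 = J)
L = -8/59 (L = 1/(-11/8 - 6) = 1/(-59/8) = -8/59 ≈ -0.13559)
v(G) = 8/59 + G (v(G) = G - 1*(-8/59) = G + 8/59 = 8/59 + G)
(v(0/(-3) + 11/(-3)) - 328)² = ((8/59 + (0/(-3) + 11/(-3))) - 328)² = ((8/59 + (0*(-⅓) + 11*(-⅓))) - 328)² = ((8/59 + (0 - 11/3)) - 328)² = ((8/59 - 11/3) - 328)² = (-625/177 - 328)² = (-58681/177)² = 3443459761/31329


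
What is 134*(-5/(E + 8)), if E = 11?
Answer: -670/19 ≈ -35.263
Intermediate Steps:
134*(-5/(E + 8)) = 134*(-5/(11 + 8)) = 134*(-5/19) = -670/19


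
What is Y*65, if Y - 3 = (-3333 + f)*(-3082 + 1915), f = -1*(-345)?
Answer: 226654935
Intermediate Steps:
f = 345
Y = 3486999 (Y = 3 + (-3333 + 345)*(-3082 + 1915) = 3 - 2988*(-1167) = 3 + 3486996 = 3486999)
Y*65 = 3486999*65 = 226654935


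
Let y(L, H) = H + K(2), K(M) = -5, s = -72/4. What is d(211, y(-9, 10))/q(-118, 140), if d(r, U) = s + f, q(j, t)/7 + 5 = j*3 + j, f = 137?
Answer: -17/477 ≈ -0.035639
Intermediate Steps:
s = -18 (s = -72*¼ = -18)
q(j, t) = -35 + 28*j (q(j, t) = -35 + 7*(j*3 + j) = -35 + 7*(3*j + j) = -35 + 7*(4*j) = -35 + 28*j)
y(L, H) = -5 + H (y(L, H) = H - 5 = -5 + H)
d(r, U) = 119 (d(r, U) = -18 + 137 = 119)
d(211, y(-9, 10))/q(-118, 140) = 119/(-35 + 28*(-118)) = 119/(-35 - 3304) = 119/(-3339) = 119*(-1/3339) = -17/477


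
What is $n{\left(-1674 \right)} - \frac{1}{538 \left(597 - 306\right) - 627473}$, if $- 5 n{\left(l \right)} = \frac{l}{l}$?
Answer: $- \frac{94182}{470915} \approx -0.2$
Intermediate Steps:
$n{\left(l \right)} = - \frac{1}{5}$ ($n{\left(l \right)} = - \frac{l \frac{1}{l}}{5} = \left(- \frac{1}{5}\right) 1 = - \frac{1}{5}$)
$n{\left(-1674 \right)} - \frac{1}{538 \left(597 - 306\right) - 627473} = - \frac{1}{5} - \frac{1}{538 \left(597 - 306\right) - 627473} = - \frac{1}{5} - \frac{1}{538 \cdot 291 - 627473} = - \frac{1}{5} - \frac{1}{156558 - 627473} = - \frac{1}{5} - \frac{1}{-470915} = - \frac{1}{5} - - \frac{1}{470915} = - \frac{1}{5} + \frac{1}{470915} = - \frac{94182}{470915}$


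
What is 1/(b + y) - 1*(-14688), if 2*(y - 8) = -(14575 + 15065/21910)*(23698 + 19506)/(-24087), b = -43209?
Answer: 1112125836513035/75716628474 ≈ 14688.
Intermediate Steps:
y = 32870915619/2513077 (y = 8 + (-(14575 + 15065/21910)*(23698 + 19506)/(-24087))/2 = 8 + (-(14575 + 15065*(1/21910))*43204*(-1)/24087)/2 = 8 + (-(14575 + 3013/4382)*43204*(-1)/24087)/2 = 8 + (-(63870663/4382)*43204*(-1)/24087)/2 = 8 + (-197104866018*(-1)/(313*24087))/2 = 8 + (-1*(-65701622006/2513077))/2 = 8 + (1/2)*(65701622006/2513077) = 8 + 32850811003/2513077 = 32870915619/2513077 ≈ 13080.)
1/(b + y) - 1*(-14688) = 1/(-43209 + 32870915619/2513077) - 1*(-14688) = 1/(-75716628474/2513077) + 14688 = -2513077/75716628474 + 14688 = 1112125836513035/75716628474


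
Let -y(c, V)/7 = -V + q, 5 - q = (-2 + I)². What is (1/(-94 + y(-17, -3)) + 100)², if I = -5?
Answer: 372528601/37249 ≈ 10001.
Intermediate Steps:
q = -44 (q = 5 - (-2 - 5)² = 5 - 1*(-7)² = 5 - 1*49 = 5 - 49 = -44)
y(c, V) = 308 + 7*V (y(c, V) = -7*(-V - 44) = -7*(-44 - V) = 308 + 7*V)
(1/(-94 + y(-17, -3)) + 100)² = (1/(-94 + (308 + 7*(-3))) + 100)² = (1/(-94 + (308 - 21)) + 100)² = (1/(-94 + 287) + 100)² = (1/193 + 100)² = (19301/193)² = 372528601/37249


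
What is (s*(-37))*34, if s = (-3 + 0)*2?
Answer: 7548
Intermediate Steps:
s = -6 (s = -3*2 = -6)
(s*(-37))*34 = -6*(-37)*34 = 222*34 = 7548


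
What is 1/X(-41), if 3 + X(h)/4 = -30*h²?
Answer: -1/201732 ≈ -4.9571e-6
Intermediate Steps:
X(h) = -12 - 120*h² (X(h) = -12 + 4*(-30*h²) = -12 - 120*h²)
1/X(-41) = 1/(-12 - 120*(-41)²) = 1/(-12 - 120*1681) = 1/(-12 - 201720) = 1/(-201732) = -1/201732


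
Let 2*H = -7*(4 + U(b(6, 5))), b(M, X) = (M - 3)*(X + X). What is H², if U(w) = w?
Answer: 14161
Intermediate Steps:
b(M, X) = 2*X*(-3 + M) (b(M, X) = (-3 + M)*(2*X) = 2*X*(-3 + M))
H = -119 (H = (-7*(4 + 2*5*(-3 + 6)))/2 = (-7*(4 + 2*5*3))/2 = (-7*(4 + 30))/2 = (-7*34)/2 = (½)*(-238) = -119)
H² = (-119)² = 14161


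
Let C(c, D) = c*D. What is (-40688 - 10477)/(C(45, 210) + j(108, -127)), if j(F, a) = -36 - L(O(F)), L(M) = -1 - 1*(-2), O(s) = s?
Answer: -51165/9413 ≈ -5.4356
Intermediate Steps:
L(M) = 1 (L(M) = -1 + 2 = 1)
C(c, D) = D*c
j(F, a) = -37 (j(F, a) = -36 - 1*1 = -36 - 1 = -37)
(-40688 - 10477)/(C(45, 210) + j(108, -127)) = (-40688 - 10477)/(210*45 - 37) = -51165/(9450 - 37) = -51165/9413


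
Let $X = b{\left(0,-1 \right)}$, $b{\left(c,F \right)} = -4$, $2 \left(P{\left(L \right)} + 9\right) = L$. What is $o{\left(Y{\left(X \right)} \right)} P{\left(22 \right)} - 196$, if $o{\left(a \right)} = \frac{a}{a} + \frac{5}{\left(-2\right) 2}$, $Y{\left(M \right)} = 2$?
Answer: $- \frac{393}{2} \approx -196.5$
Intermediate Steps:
$P{\left(L \right)} = -9 + \frac{L}{2}$
$X = -4$
$o{\left(a \right)} = - \frac{1}{4}$ ($o{\left(a \right)} = 1 + \frac{5}{-4} = 1 + 5 \left(- \frac{1}{4}\right) = 1 - \frac{5}{4} = - \frac{1}{4}$)
$o{\left(Y{\left(X \right)} \right)} P{\left(22 \right)} - 196 = - \frac{-9 + \frac{1}{2} \cdot 22}{4} - 196 = - \frac{-9 + 11}{4} - 196 = \left(- \frac{1}{4}\right) 2 - 196 = - \frac{1}{2} - 196 = - \frac{393}{2}$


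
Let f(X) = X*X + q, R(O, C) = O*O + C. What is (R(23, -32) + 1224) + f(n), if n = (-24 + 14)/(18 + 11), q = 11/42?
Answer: 60802613/35322 ≈ 1721.4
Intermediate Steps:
q = 11/42 (q = 11*(1/42) = 11/42 ≈ 0.26190)
R(O, C) = C + O² (R(O, C) = O² + C = C + O²)
n = -10/29 ≈ -0.34483
f(X) = 11/42 + X² (f(X) = X*X + 11/42 = X² + 11/42 = 11/42 + X²)
(R(23, -32) + 1224) + f(n) = ((-32 + 23²) + 1224) + (11/42 + (-10/29)²) = ((-32 + 529) + 1224) + (11/42 + 100/841) = (497 + 1224) + 13451/35322 = 1721 + 13451/35322 = 60802613/35322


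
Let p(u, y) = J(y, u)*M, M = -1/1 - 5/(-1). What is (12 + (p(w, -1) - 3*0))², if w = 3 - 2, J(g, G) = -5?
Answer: 64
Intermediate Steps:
w = 1
M = 4 (M = -1*1 - 5*(-1) = -1 + 5 = 4)
p(u, y) = -20 (p(u, y) = -5*4 = -20)
(12 + (p(w, -1) - 3*0))² = (12 + (-20 - 3*0))² = (12 + (-20 + 0))² = (12 - 20)² = (-8)² = 64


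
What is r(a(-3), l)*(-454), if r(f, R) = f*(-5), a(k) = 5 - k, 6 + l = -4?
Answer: 18160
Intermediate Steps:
l = -10 (l = -6 - 4 = -10)
r(f, R) = -5*f
r(a(-3), l)*(-454) = -5*(5 - 1*(-3))*(-454) = -5*(5 + 3)*(-454) = -5*8*(-454) = -40*(-454) = 18160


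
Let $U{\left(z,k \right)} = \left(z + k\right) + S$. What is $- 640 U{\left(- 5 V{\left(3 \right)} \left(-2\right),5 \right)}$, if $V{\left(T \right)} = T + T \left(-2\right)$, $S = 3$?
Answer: $14080$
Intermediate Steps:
$V{\left(T \right)} = - T$ ($V{\left(T \right)} = T - 2 T = - T$)
$U{\left(z,k \right)} = 3 + k + z$ ($U{\left(z,k \right)} = \left(z + k\right) + 3 = \left(k + z\right) + 3 = 3 + k + z$)
$- 640 U{\left(- 5 V{\left(3 \right)} \left(-2\right),5 \right)} = - 640 \left(3 + 5 + - 5 \left(\left(-1\right) 3\right) \left(-2\right)\right) = - 640 \left(3 + 5 + \left(-5\right) \left(-3\right) \left(-2\right)\right) = - 640 \left(3 + 5 + 15 \left(-2\right)\right) = - 640 \left(3 + 5 - 30\right) = \left(-640\right) \left(-22\right) = 14080$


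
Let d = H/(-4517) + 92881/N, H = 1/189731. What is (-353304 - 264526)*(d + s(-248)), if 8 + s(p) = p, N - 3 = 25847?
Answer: 345477041203075625229/2215383586295 ≈ 1.5594e+8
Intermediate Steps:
N = 25850 (N = 3 + 25847 = 25850)
s(p) = -8 + p
H = 1/189731 ≈ 5.2706e-6
d = 79600403408837/22153835862950 (d = (1/189731)/(-4517) + 92881/25850 = (1/189731)*(-1/4517) + 92881*(1/25850) = -1/857014927 + 92881/25850 = 79600403408837/22153835862950 ≈ 3.5931)
(-353304 - 264526)*(d + s(-248)) = (-353304 - 264526)*(79600403408837/22153835862950 + (-8 - 248)) = -617830*(79600403408837/22153835862950 - 256) = -617830*(-5591781577506363/22153835862950) = 345477041203075625229/2215383586295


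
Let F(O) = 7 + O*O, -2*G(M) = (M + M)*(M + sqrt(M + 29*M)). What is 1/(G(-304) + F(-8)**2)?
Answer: -5825/565148303 - 1216*I*sqrt(570)/8477224545 ≈ -1.0307e-5 - 3.4247e-6*I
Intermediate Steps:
G(M) = -M*(M + sqrt(30)*sqrt(M)) (G(M) = -(M + M)*(M + sqrt(M + 29*M))/2 = -2*M*(M + sqrt(30*M))/2 = -2*M*(M + sqrt(30)*sqrt(M))/2 = -M*(M + sqrt(30)*sqrt(M)))
F(O) = 7 + O**2
1/(G(-304) + F(-8)**2) = 1/((-1*(-304)**2 - sqrt(30)*(-304)**(3/2)) + (7 + (-8)**2)**2) = 1/((-1*92416 - sqrt(30)*(-1216*I*sqrt(19))) + (7 + 64)**2) = 1/((-92416 + 1216*I*sqrt(570)) + 71**2) = 1/((-92416 + 1216*I*sqrt(570)) + 5041) = 1/(-87375 + 1216*I*sqrt(570))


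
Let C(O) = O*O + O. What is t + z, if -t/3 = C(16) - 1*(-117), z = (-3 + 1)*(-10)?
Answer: -1147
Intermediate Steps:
C(O) = O + O**2 (C(O) = O**2 + O = O + O**2)
z = 20 (z = -2*(-10) = 20)
t = -1167 (t = -3*(16*(1 + 16) - 1*(-117)) = -3*(16*17 + 117) = -3*(272 + 117) = -3*389 = -1167)
t + z = -1167 + 20 = -1147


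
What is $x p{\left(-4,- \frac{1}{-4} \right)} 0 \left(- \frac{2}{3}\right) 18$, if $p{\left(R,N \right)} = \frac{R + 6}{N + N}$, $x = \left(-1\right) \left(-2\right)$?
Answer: $0$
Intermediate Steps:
$x = 2$
$p{\left(R,N \right)} = \frac{6 + R}{2 N}$
$x p{\left(-4,- \frac{1}{-4} \right)} 0 \left(- \frac{2}{3}\right) 18 = 2 \frac{6 - 4}{2 \left(- \frac{1}{-4}\right)} 0 \left(- \frac{2}{3}\right) 18 = 2 \cdot \frac{1}{2} \frac{1}{\left(-1\right) \left(- \frac{1}{4}\right)} 2 \cdot 0 \left(\left(-2\right) \frac{1}{3}\right) 18 = 2 \cdot \frac{1}{2} \frac{1}{\frac{1}{4}} \cdot 2 \cdot 0 \left(- \frac{2}{3}\right) 18 = 2 \cdot \frac{1}{2} \cdot 4 \cdot 2 \cdot 0 \cdot 18 = 2 \cdot 4 \cdot 0 \cdot 18 = 8 \cdot 0 \cdot 18 = 0 \cdot 18 = 0$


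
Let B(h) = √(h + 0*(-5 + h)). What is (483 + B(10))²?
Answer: (483 + √10)² ≈ 2.3635e+5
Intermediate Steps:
B(h) = √h (B(h) = √(h + 0) = √h)
(483 + B(10))² = (483 + √10)²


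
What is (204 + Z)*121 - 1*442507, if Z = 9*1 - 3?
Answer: -417097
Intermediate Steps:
Z = 6 (Z = 9 - 3 = 6)
(204 + Z)*121 - 1*442507 = (204 + 6)*121 - 1*442507 = 210*121 - 442507 = 25410 - 442507 = -417097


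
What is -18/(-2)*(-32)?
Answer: -288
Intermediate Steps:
-18/(-2)*(-32) = -18*(-½)*(-32) = 9*(-32) = -288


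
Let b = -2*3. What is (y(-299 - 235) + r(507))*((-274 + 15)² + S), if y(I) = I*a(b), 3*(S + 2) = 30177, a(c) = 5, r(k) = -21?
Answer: -207578358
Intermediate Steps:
b = -6
S = 10057 (S = -2 + (⅓)*30177 = -2 + 10059 = 10057)
y(I) = 5*I (y(I) = I*5 = 5*I)
(y(-299 - 235) + r(507))*((-274 + 15)² + S) = (5*(-299 - 235) - 21)*((-274 + 15)² + 10057) = (5*(-534) - 21)*((-259)² + 10057) = (-2670 - 21)*(67081 + 10057) = -2691*77138 = -207578358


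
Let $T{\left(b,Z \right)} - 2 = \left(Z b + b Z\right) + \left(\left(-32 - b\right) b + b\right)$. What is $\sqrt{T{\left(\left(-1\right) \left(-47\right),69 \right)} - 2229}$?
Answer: $\sqrt{593} \approx 24.352$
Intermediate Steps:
$T{\left(b,Z \right)} = 2 + b + b \left(-32 - b\right) + 2 Z b$ ($T{\left(b,Z \right)} = 2 + \left(\left(Z b + b Z\right) + \left(\left(-32 - b\right) b + b\right)\right) = 2 + \left(\left(Z b + Z b\right) + \left(b \left(-32 - b\right) + b\right)\right) = 2 + \left(2 Z b + \left(b + b \left(-32 - b\right)\right)\right) = 2 + \left(b + b \left(-32 - b\right) + 2 Z b\right) = 2 + b + b \left(-32 - b\right) + 2 Z b$)
$\sqrt{T{\left(\left(-1\right) \left(-47\right),69 \right)} - 2229} = \sqrt{\left(2 - \left(\left(-1\right) \left(-47\right)\right)^{2} - 31 \left(\left(-1\right) \left(-47\right)\right) + 2 \cdot 69 \left(\left(-1\right) \left(-47\right)\right)\right) - 2229} = \sqrt{\left(2 - 47^{2} - 1457 + 2 \cdot 69 \cdot 47\right) - 2229} = \sqrt{\left(2 - 2209 - 1457 + 6486\right) - 2229} = \sqrt{2822 - 2229} = \sqrt{593}$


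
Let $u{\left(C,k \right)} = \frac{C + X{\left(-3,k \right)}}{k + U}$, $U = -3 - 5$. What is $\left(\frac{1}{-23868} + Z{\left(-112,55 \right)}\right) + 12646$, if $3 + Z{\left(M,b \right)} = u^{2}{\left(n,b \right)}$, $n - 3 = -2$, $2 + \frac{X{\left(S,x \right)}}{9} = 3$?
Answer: $\frac{666597125507}{52724412} \approx 12643.0$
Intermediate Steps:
$X{\left(S,x \right)} = 9$ ($X{\left(S,x \right)} = -18 + 9 \cdot 3 = -18 + 27 = 9$)
$U = -8$
$n = 1$ ($n = 3 - 2 = 1$)
$u{\left(C,k \right)} = \frac{9 + C}{-8 + k}$ ($u{\left(C,k \right)} = \frac{C + 9}{k - 8} = \frac{9 + C}{-8 + k}$)
$Z{\left(M,b \right)} = -3 + \frac{100}{\left(-8 + b\right)^{2}}$ ($Z{\left(M,b \right)} = -3 + \left(\frac{9 + 1}{-8 + b}\right)^{2} = -3 + \left(\frac{1}{-8 + b} 10\right)^{2} = -3 + \left(\frac{10}{-8 + b}\right)^{2} = -3 + \frac{100}{\left(-8 + b\right)^{2}}$)
$\left(\frac{1}{-23868} + Z{\left(-112,55 \right)}\right) + 12646 = \left(\frac{1}{-23868} - \left(3 - \frac{100}{\left(-8 + 55\right)^{2}}\right)\right) + 12646 = \left(- \frac{1}{23868} - \left(3 - \frac{100}{2209}\right)\right) + 12646 = \left(- \frac{1}{23868} + \left(-3 + 100 \cdot \frac{1}{2209}\right)\right) + 12646 = \left(- \frac{1}{23868} + \left(-3 + \frac{100}{2209}\right)\right) + 12646 = \left(- \frac{1}{23868} - \frac{6527}{2209}\right) + 12646 = - \frac{155788645}{52724412} + 12646 = \frac{666597125507}{52724412}$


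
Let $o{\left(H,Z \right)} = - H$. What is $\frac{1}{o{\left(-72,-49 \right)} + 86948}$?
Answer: $\frac{1}{87020} \approx 1.1492 \cdot 10^{-5}$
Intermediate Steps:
$\frac{1}{o{\left(-72,-49 \right)} + 86948} = \frac{1}{\left(-1\right) \left(-72\right) + 86948} = \frac{1}{72 + 86948} = \frac{1}{87020}$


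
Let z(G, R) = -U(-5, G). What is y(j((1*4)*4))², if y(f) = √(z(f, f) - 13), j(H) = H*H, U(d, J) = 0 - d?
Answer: -18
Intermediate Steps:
U(d, J) = -d
z(G, R) = -5 (z(G, R) = -(-1)*(-5) = -1*5 = -5)
j(H) = H²
y(f) = 3*I*√2 (y(f) = √(-5 - 13) = √(-18) = 3*I*√2)
y(j((1*4)*4))² = (3*I*√2)² = -18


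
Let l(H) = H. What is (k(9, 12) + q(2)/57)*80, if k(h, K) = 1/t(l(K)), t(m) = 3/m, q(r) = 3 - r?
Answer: 18320/57 ≈ 321.40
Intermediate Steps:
k(h, K) = K/3 (k(h, K) = 1/(3/K) = K/3)
(k(9, 12) + q(2)/57)*80 = ((⅓)*12 + (3 - 1*2)/57)*80 = (4 + (3 - 2)*(1/57))*80 = (4 + 1*(1/57))*80 = (4 + 1/57)*80 = (229/57)*80 = 18320/57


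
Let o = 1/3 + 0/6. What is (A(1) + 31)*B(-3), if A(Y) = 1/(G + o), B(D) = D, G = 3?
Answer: -939/10 ≈ -93.900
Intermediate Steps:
o = 1/3 (o = 1*(1/3) + 0*(1/6) = 1/3 + 0 = 1/3 ≈ 0.33333)
A(Y) = 3/10 (A(Y) = 1/(3 + 1/3) = 1/(10/3) = 3/10)
(A(1) + 31)*B(-3) = (3/10 + 31)*(-3) = (313/10)*(-3) = -939/10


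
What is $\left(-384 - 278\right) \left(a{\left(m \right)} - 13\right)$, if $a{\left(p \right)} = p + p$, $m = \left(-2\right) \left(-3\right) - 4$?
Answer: $5958$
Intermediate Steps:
$m = 2$ ($m = 6 - 4 = 2$)
$a{\left(p \right)} = 2 p$
$\left(-384 - 278\right) \left(a{\left(m \right)} - 13\right) = \left(-384 - 278\right) \left(2 \cdot 2 - 13\right) = - 662 \left(4 - 13\right) = \left(-662\right) \left(-9\right) = 5958$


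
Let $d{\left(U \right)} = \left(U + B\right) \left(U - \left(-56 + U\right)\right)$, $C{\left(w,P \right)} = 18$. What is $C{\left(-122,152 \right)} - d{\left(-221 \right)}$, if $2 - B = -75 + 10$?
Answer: $8642$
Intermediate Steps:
$B = 67$ ($B = 2 - \left(-75 + 10\right) = 2 - -65 = 2 + 65 = 67$)
$d{\left(U \right)} = 3752 + 56 U$ ($d{\left(U \right)} = \left(U + 67\right) \left(U - \left(-56 + U\right)\right) = \left(67 + U\right) 56 = 3752 + 56 U$)
$C{\left(-122,152 \right)} - d{\left(-221 \right)} = 18 - \left(3752 + 56 \left(-221\right)\right) = 18 - \left(3752 - 12376\right) = 18 - -8624 = 18 + 8624 = 8642$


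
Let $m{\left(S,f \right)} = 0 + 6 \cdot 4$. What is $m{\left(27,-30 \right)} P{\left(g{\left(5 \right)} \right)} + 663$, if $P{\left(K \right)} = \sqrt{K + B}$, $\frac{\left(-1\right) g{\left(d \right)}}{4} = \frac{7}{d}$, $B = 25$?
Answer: $663 + \frac{24 \sqrt{485}}{5} \approx 768.71$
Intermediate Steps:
$g{\left(d \right)} = - \frac{28}{d}$ ($g{\left(d \right)} = - 4 \frac{7}{d} = - \frac{28}{d}$)
$m{\left(S,f \right)} = 24$ ($m{\left(S,f \right)} = 0 + 24 = 24$)
$P{\left(K \right)} = \sqrt{25 + K}$ ($P{\left(K \right)} = \sqrt{K + 25} = \sqrt{25 + K}$)
$m{\left(27,-30 \right)} P{\left(g{\left(5 \right)} \right)} + 663 = 24 \sqrt{25 - \frac{28}{5}} + 663 = 24 \sqrt{\frac{97}{5}} + 663 = 24 \frac{\sqrt{485}}{5} + 663 = \frac{24 \sqrt{485}}{5} + 663 = 663 + \frac{24 \sqrt{485}}{5}$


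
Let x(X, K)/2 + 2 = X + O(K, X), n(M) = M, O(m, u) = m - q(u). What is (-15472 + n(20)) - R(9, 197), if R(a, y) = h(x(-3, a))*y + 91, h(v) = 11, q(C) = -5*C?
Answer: -17710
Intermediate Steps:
O(m, u) = m + 5*u (O(m, u) = m - (-5)*u = m + 5*u)
x(X, K) = -4 + 2*K + 12*X (x(X, K) = -4 + 2*(X + (K + 5*X)) = -4 + 2*(K + 6*X) = -4 + (2*K + 12*X) = -4 + 2*K + 12*X)
R(a, y) = 91 + 11*y (R(a, y) = 11*y + 91 = 91 + 11*y)
(-15472 + n(20)) - R(9, 197) = (-15472 + 20) - (91 + 11*197) = -15452 - (91 + 2167) = -15452 - 1*2258 = -15452 - 2258 = -17710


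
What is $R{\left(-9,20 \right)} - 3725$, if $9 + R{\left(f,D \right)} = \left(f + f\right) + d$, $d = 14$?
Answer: $-3738$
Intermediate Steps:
$R{\left(f,D \right)} = 5 + 2 f$ ($R{\left(f,D \right)} = -9 + \left(\left(f + f\right) + 14\right) = -9 + \left(2 f + 14\right) = -9 + \left(14 + 2 f\right) = 5 + 2 f$)
$R{\left(-9,20 \right)} - 3725 = \left(5 + 2 \left(-9\right)\right) - 3725 = \left(5 - 18\right) - 3725 = -13 - 3725 = -3738$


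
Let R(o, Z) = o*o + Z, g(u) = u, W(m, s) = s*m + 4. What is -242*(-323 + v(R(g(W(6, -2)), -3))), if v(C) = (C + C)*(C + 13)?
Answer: -2106610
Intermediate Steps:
W(m, s) = 4 + m*s (W(m, s) = m*s + 4 = 4 + m*s)
R(o, Z) = Z + o² (R(o, Z) = o² + Z = Z + o²)
v(C) = 2*C*(13 + C) (v(C) = (2*C)*(13 + C) = 2*C*(13 + C))
-242*(-323 + v(R(g(W(6, -2)), -3))) = -242*(-323 + 2*(-3 + (4 + 6*(-2))²)*(13 + (-3 + (4 + 6*(-2))²))) = -242*(-323 + 2*(-3 + (4 - 12)²)*(13 + (-3 + (4 - 12)²))) = -242*(-323 + 2*(-3 + (-8)²)*(13 + (-3 + (-8)²))) = -242*(-323 + 2*(-3 + 64)*(13 + (-3 + 64))) = -242*(-323 + 2*61*(13 + 61)) = -242*(-323 + 2*61*74) = -242*(-323 + 9028) = -242*8705 = -2106610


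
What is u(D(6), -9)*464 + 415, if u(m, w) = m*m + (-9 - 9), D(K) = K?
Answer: 8767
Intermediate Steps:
u(m, w) = -18 + m² (u(m, w) = m² - 18 = -18 + m²)
u(D(6), -9)*464 + 415 = (-18 + 6²)*464 + 415 = (-18 + 36)*464 + 415 = 18*464 + 415 = 8352 + 415 = 8767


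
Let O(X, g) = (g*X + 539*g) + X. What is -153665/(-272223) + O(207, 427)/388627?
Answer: 146489176982/105793207821 ≈ 1.3847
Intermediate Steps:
O(X, g) = X + 539*g + X*g (O(X, g) = (X*g + 539*g) + X = (539*g + X*g) + X = X + 539*g + X*g)
-153665/(-272223) + O(207, 427)/388627 = -153665/(-272223) + (207 + 539*427 + 207*427)/388627 = -153665*(-1/272223) + (207 + 230153 + 88389)*(1/388627) = 153665/272223 + 318749*(1/388627) = 153665/272223 + 318749/388627 = 146489176982/105793207821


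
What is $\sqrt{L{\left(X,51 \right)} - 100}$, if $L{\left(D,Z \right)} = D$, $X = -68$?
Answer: $2 i \sqrt{42} \approx 12.961 i$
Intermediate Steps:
$\sqrt{L{\left(X,51 \right)} - 100} = \sqrt{-68 - 100} = \sqrt{-168} = 2 i \sqrt{42}$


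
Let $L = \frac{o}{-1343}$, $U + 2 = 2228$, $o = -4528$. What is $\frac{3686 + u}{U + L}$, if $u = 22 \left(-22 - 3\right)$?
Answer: $\frac{2105824}{1497023} \approx 1.4067$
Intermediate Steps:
$u = -550$ ($u = 22 \left(-25\right) = -550$)
$U = 2226$ ($U = -2 + 2228 = 2226$)
$L = \frac{4528}{1343}$ ($L = - \frac{4528}{-1343} = \left(-4528\right) \left(- \frac{1}{1343}\right) = \frac{4528}{1343} \approx 3.3716$)
$\frac{3686 + u}{U + L} = \frac{3686 - 550}{2226 + \frac{4528}{1343}} = \frac{3136}{\frac{2994046}{1343}} = 3136 \cdot \frac{1343}{2994046} = \frac{2105824}{1497023}$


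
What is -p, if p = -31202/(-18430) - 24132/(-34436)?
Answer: -189903104/79331935 ≈ -2.3938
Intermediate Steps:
p = 189903104/79331935 (p = -31202*(-1/18430) - 24132*(-1/34436) = 15601/9215 + 6033/8609 = 189903104/79331935 ≈ 2.3938)
-p = -1*189903104/79331935 = -189903104/79331935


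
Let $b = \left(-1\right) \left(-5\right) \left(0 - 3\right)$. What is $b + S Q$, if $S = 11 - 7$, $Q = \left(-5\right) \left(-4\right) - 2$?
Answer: $57$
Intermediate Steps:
$Q = 18$ ($Q = 20 - 2 = 18$)
$S = 4$ ($S = 11 - 7 = 4$)
$b = -15$ ($b = 5 \left(0 - 3\right) = 5 \left(-3\right) = -15$)
$b + S Q = -15 + 4 \cdot 18 = -15 + 72 = 57$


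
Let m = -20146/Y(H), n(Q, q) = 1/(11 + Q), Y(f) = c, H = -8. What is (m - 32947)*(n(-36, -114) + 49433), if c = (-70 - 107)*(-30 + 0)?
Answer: -108115269240992/66375 ≈ -1.6289e+9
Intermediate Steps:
c = 5310 (c = -177*(-30) = 5310)
Y(f) = 5310
m = -10073/2655 (m = -20146/5310 = -20146*1/5310 = -10073/2655 ≈ -3.7940)
(m - 32947)*(n(-36, -114) + 49433) = (-10073/2655 - 32947)*(1/(11 - 36) + 49433) = -87484358*(1/(-25) + 49433)/2655 = -87484358*(-1/25 + 49433)/2655 = -87484358/2655*1235824/25 = -108115269240992/66375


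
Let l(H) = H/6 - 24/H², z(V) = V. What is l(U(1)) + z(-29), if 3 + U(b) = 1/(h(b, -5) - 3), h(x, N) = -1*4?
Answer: -81194/2541 ≈ -31.954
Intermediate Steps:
h(x, N) = -4
U(b) = -22/7 (U(b) = -3 + 1/(-4 - 3) = -3 + 1/(-7) = -3 - ⅐ = -22/7)
l(H) = -24/H² + H/6 (l(H) = H*(⅙) - 24/H² = H/6 - 24/H² = -24/H² + H/6)
l(U(1)) + z(-29) = (-24/(-22/7)² + (⅙)*(-22/7)) - 29 = (-24*49/484 - 11/21) - 29 = (-294/121 - 11/21) - 29 = -7505/2541 - 29 = -81194/2541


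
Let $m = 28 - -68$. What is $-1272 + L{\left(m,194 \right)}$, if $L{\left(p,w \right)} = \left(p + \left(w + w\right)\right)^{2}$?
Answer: $232984$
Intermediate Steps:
$m = 96$ ($m = 28 + 68 = 96$)
$L{\left(p,w \right)} = \left(p + 2 w\right)^{2}$
$-1272 + L{\left(m,194 \right)} = -1272 + \left(96 + 2 \cdot 194\right)^{2} = -1272 + \left(96 + 388\right)^{2} = -1272 + 484^{2} = -1272 + 234256 = 232984$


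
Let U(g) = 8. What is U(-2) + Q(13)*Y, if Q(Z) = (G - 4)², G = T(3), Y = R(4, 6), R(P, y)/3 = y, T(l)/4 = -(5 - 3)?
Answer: 2600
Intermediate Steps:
T(l) = -8 (T(l) = 4*(-(5 - 3)) = 4*(-1*2) = 4*(-2) = -8)
R(P, y) = 3*y
Y = 18 (Y = 3*6 = 18)
G = -8
Q(Z) = 144 (Q(Z) = (-8 - 4)² = (-12)² = 144)
U(-2) + Q(13)*Y = 8 + 144*18 = 8 + 2592 = 2600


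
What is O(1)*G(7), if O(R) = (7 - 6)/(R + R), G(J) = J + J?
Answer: 7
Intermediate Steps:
G(J) = 2*J
O(R) = 1/(2*R)
O(1)*G(7) = ((½)/1)*(2*7) = ((½)*1)*14 = (½)*14 = 7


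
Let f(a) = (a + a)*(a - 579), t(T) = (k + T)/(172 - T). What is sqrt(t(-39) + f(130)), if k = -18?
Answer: I*sqrt(5197393567)/211 ≈ 341.67*I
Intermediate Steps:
t(T) = (-18 + T)/(172 - T)
f(a) = 2*a*(-579 + a) (f(a) = (2*a)*(-579 + a) = 2*a*(-579 + a))
sqrt(t(-39) + f(130)) = sqrt((18 - 1*(-39))/(-172 - 39) + 2*130*(-579 + 130)) = sqrt((18 + 39)/(-211) + 2*130*(-449)) = sqrt(-1/211*57 - 116740) = sqrt(-57/211 - 116740) = sqrt(-24632197/211) = I*sqrt(5197393567)/211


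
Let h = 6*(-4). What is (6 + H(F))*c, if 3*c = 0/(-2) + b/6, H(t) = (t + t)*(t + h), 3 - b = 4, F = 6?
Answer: 35/3 ≈ 11.667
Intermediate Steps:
b = -1 (b = 3 - 1*4 = 3 - 4 = -1)
h = -24
H(t) = 2*t*(-24 + t) (H(t) = (t + t)*(t - 24) = (2*t)*(-24 + t) = 2*t*(-24 + t))
c = -1/18 (c = (0/(-2) - 1/6)/3 = (0*(-½) - 1*⅙)/3 = (0 - ⅙)/3 = (⅓)*(-⅙) = -1/18 ≈ -0.055556)
(6 + H(F))*c = (6 + 2*6*(-24 + 6))*(-1/18) = (6 + 2*6*(-18))*(-1/18) = (6 - 216)*(-1/18) = -210*(-1/18) = 35/3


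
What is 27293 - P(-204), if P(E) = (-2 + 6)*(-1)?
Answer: 27297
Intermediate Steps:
P(E) = -4 (P(E) = 4*(-1) = -4)
27293 - P(-204) = 27293 - 1*(-4) = 27293 + 4 = 27297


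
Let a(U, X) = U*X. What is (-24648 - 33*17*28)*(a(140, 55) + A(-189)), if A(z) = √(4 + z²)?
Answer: -310741200 - 201780*√1429 ≈ -3.1837e+8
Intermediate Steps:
(-24648 - 33*17*28)*(a(140, 55) + A(-189)) = (-24648 - 33*17*28)*(140*55 + √(4 + (-189)²)) = (-24648 - 561*28)*(7700 + √(4 + 35721)) = (-24648 - 15708)*(7700 + √35725) = -40356*(7700 + 5*√1429) = -310741200 - 201780*√1429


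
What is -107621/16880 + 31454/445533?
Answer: -47417763473/7520597040 ≈ -6.3051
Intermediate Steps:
-107621/16880 + 31454/445533 = -47417763473/7520597040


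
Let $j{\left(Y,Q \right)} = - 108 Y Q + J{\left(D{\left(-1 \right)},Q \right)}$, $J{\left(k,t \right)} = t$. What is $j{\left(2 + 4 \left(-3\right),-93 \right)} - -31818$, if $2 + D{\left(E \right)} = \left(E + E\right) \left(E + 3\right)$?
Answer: $-68715$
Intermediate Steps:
$D{\left(E \right)} = -2 + 2 E \left(3 + E\right)$ ($D{\left(E \right)} = -2 + \left(E + E\right) \left(E + 3\right) = -2 + 2 E \left(3 + E\right)$)
$j{\left(Y,Q \right)} = Q - 108 Q Y$ ($j{\left(Y,Q \right)} = - 108 Y Q + Q = - 108 Q Y + Q = Q - 108 Q Y$)
$j{\left(2 + 4 \left(-3\right),-93 \right)} - -31818 = - 93 \left(1 - 108 \left(2 + 4 \left(-3\right)\right)\right) - -31818 = - 93 \left(1 - 108 \left(2 - 12\right)\right) + 31818 = - 93 \left(1 - -1080\right) + 31818 = - 93 \left(1 + 1080\right) + 31818 = \left(-93\right) 1081 + 31818 = -100533 + 31818 = -68715$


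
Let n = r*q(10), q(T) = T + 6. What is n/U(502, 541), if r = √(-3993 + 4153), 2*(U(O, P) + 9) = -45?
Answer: -128*√10/63 ≈ -6.4249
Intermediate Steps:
U(O, P) = -63/2 (U(O, P) = -9 + (½)*(-45) = -9 - 45/2 = -63/2)
r = 4*√10 (r = √160 = 4*√10 ≈ 12.649)
q(T) = 6 + T
n = 64*√10 (n = (4*√10)*(6 + 10) = (4*√10)*16 = 64*√10 ≈ 202.39)
n/U(502, 541) = (64*√10)/(-63/2) = (64*√10)*(-2/63) = -128*√10/63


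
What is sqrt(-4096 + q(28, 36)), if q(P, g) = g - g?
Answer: 64*I ≈ 64.0*I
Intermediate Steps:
q(P, g) = 0
sqrt(-4096 + q(28, 36)) = sqrt(-4096 + 0) = sqrt(-4096) = 64*I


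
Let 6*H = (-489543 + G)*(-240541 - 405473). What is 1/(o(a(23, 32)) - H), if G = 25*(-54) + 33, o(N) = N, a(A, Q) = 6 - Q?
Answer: -1/52850405366 ≈ -1.8921e-11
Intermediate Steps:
G = -1317 (G = -1350 + 33 = -1317)
H = 52850405340 (H = ((-489543 - 1317)*(-240541 - 405473))/6 = (-490860*(-646014))/6 = (⅙)*317102432040 = 52850405340)
1/(o(a(23, 32)) - H) = 1/((6 - 1*32) - 1*52850405340) = 1/((6 - 32) - 52850405340) = 1/(-26 - 52850405340) = 1/(-52850405366) = -1/52850405366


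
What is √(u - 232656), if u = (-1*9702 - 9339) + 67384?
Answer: I*√184313 ≈ 429.32*I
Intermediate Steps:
u = 48343 (u = (-9702 - 9339) + 67384 = -19041 + 67384 = 48343)
√(u - 232656) = √(48343 - 232656) = √(-184313) = I*√184313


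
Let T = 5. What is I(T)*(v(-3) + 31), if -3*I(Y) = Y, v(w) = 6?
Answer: -185/3 ≈ -61.667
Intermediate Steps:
I(Y) = -Y/3
I(T)*(v(-3) + 31) = (-⅓*5)*(6 + 31) = -5/3*37 = -185/3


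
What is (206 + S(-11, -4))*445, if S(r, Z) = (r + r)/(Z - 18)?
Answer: 92115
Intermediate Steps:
S(r, Z) = 2*r/(-18 + Z) (S(r, Z) = (2*r)/(-18 + Z) = 2*r/(-18 + Z))
(206 + S(-11, -4))*445 = (206 + 2*(-11)/(-18 - 4))*445 = (206 + 2*(-11)/(-22))*445 = (206 + 2*(-11)*(-1/22))*445 = (206 + 1)*445 = 207*445 = 92115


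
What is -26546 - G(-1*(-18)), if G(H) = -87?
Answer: -26459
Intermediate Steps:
-26546 - G(-1*(-18)) = -26546 - 1*(-87) = -26546 + 87 = -26459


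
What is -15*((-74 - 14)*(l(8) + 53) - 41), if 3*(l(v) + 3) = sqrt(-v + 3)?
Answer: 66615 + 440*I*sqrt(5) ≈ 66615.0 + 983.87*I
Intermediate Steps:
l(v) = -3 + sqrt(3 - v)/3 (l(v) = -3 + sqrt(-v + 3)/3 = -3 + sqrt(3 - v)/3)
-15*((-74 - 14)*(l(8) + 53) - 41) = -15*((-74 - 14)*((-3 + sqrt(3 - 1*8)/3) + 53) - 41) = -15*(-88*((-3 + sqrt(3 - 8)/3) + 53) - 41) = -15*(-88*((-3 + sqrt(-5)/3) + 53) - 41) = -15*(-88*((-3 + (I*sqrt(5))/3) + 53) - 41) = -15*(-88*((-3 + I*sqrt(5)/3) + 53) - 41) = -15*(-88*(50 + I*sqrt(5)/3) - 41) = -15*((-4400 - 88*I*sqrt(5)/3) - 41) = -15*(-4441 - 88*I*sqrt(5)/3) = 66615 + 440*I*sqrt(5)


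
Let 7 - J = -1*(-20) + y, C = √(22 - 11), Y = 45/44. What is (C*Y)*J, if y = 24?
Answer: -1665*√11/44 ≈ -125.50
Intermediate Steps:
Y = 45/44 (Y = 45*(1/44) = 45/44 ≈ 1.0227)
C = √11 ≈ 3.3166
J = -37 (J = 7 - (-1*(-20) + 24) = 7 - (20 + 24) = 7 - 1*44 = 7 - 44 = -37)
(C*Y)*J = (√11*(45/44))*(-37) = (45*√11/44)*(-37) = -1665*√11/44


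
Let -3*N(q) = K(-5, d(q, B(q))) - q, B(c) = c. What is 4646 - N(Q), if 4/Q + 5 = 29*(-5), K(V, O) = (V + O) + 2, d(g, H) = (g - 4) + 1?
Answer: 4644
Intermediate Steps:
d(g, H) = -3 + g (d(g, H) = (-4 + g) + 1 = -3 + g)
K(V, O) = 2 + O + V (K(V, O) = (O + V) + 2 = 2 + O + V)
Q = -2/75 (Q = 4/(-5 + 29*(-5)) = 4/(-5 - 145) = 4/(-150) = 4*(-1/150) = -2/75 ≈ -0.026667)
N(q) = 2 (N(q) = -((2 + (-3 + q) - 5) - q)/3 = -((-6 + q) - q)/3 = -⅓*(-6) = 2)
4646 - N(Q) = 4646 - 1*2 = 4646 - 2 = 4644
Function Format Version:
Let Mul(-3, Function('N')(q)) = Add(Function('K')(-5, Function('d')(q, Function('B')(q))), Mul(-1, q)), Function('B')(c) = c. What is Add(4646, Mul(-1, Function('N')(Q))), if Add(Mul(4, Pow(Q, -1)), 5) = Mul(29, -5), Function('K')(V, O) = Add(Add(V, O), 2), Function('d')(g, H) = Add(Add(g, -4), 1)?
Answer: 4644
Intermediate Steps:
Function('d')(g, H) = Add(-3, g) (Function('d')(g, H) = Add(Add(-4, g), 1) = Add(-3, g))
Function('K')(V, O) = Add(2, O, V) (Function('K')(V, O) = Add(Add(O, V), 2) = Add(2, O, V))
Q = Rational(-2, 75) (Q = Mul(4, Pow(Add(-5, Mul(29, -5)), -1)) = Mul(4, Pow(Add(-5, -145), -1)) = Mul(4, Pow(-150, -1)) = Mul(4, Rational(-1, 150)) = Rational(-2, 75) ≈ -0.026667)
Function('N')(q) = 2 (Function('N')(q) = Mul(Rational(-1, 3), Add(Add(2, Add(-3, q), -5), Mul(-1, q))) = Mul(Rational(-1, 3), Add(Add(-6, q), Mul(-1, q))) = Mul(Rational(-1, 3), -6) = 2)
Add(4646, Mul(-1, Function('N')(Q))) = Add(4646, Mul(-1, 2)) = Add(4646, -2) = 4644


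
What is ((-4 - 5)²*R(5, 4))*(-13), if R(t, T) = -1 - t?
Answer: 6318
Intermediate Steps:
((-4 - 5)²*R(5, 4))*(-13) = ((-4 - 5)²*(-1 - 1*5))*(-13) = ((-9)²*(-1 - 5))*(-13) = (81*(-6))*(-13) = -486*(-13) = 6318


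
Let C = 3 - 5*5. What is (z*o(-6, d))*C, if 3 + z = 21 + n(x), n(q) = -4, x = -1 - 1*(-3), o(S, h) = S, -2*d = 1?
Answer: 1848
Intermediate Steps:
d = -½ (d = -½*1 = -½ ≈ -0.50000)
x = 2 (x = -1 + 3 = 2)
C = -22 (C = 3 - 25 = -22)
z = 14 (z = -3 + (21 - 4) = -3 + 17 = 14)
(z*o(-6, d))*C = (14*(-6))*(-22) = -84*(-22) = 1848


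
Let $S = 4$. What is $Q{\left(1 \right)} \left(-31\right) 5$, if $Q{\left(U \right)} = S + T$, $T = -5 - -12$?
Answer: $-1705$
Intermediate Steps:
$T = 7$ ($T = -5 + 12 = 7$)
$Q{\left(U \right)} = 11$ ($Q{\left(U \right)} = 4 + 7 = 11$)
$Q{\left(1 \right)} \left(-31\right) 5 = 11 \left(-31\right) 5 = \left(-341\right) 5 = -1705$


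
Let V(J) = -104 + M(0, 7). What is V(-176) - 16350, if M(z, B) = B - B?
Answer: -16454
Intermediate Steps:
M(z, B) = 0
V(J) = -104 (V(J) = -104 + 0 = -104)
V(-176) - 16350 = -104 - 16350 = -16454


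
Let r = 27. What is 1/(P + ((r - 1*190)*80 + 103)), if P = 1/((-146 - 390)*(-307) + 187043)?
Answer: -351595/4548584514 ≈ -7.7298e-5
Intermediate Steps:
P = 1/351595 (P = 1/(-536*(-307) + 187043) = 1/(164552 + 187043) = 1/351595 ≈ 2.8442e-6)
1/(P + ((r - 1*190)*80 + 103)) = 1/(1/351595 + ((27 - 1*190)*80 + 103)) = 1/(1/351595 + ((27 - 190)*80 + 103)) = 1/(1/351595 + (-163*80 + 103)) = 1/(1/351595 + (-13040 + 103)) = 1/(1/351595 - 12937) = 1/(-4548584514/351595) = -351595/4548584514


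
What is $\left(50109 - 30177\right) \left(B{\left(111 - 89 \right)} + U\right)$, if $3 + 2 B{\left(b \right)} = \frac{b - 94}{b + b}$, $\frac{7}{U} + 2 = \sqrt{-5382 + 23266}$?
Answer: $- \frac{34411843}{745} + \frac{11627 \sqrt{4471}}{745} \approx -45147.0$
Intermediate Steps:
$U = \frac{7}{-2 + 2 \sqrt{4471}}$ ($U = \frac{7}{-2 + \sqrt{-5382 + 23266}} = \frac{7}{-2 + \sqrt{17884}} = \frac{7}{-2 + 2 \sqrt{4471}} \approx 0.053139$)
$B{\left(b \right)} = - \frac{3}{2} + \frac{-94 + b}{4 b}$ ($B{\left(b \right)} = - \frac{3}{2} + \frac{\left(b - 94\right) \frac{1}{b + b}}{2} = - \frac{3}{2} + \frac{\left(-94 + b\right) \frac{1}{2 b}}{2} = - \frac{3}{2} + \frac{\frac{1}{2} \frac{1}{b} \left(-94 + b\right)}{2} = - \frac{3}{2} + \frac{-94 + b}{4 b}$)
$\left(50109 - 30177\right) \left(B{\left(111 - 89 \right)} + U\right) = \left(50109 - 30177\right) \left(\frac{-94 - 5 \left(111 - 89\right)}{4 \left(111 - 89\right)} + \left(\frac{7}{8940} + \frac{7 \sqrt{4471}}{8940}\right)\right) = 19932 \left(\frac{-94 - 5 \left(111 - 89\right)}{4 \left(111 - 89\right)} + \left(\frac{7}{8940} + \frac{7 \sqrt{4471}}{8940}\right)\right) = 19932 \left(\frac{-94 - 110}{4 \cdot 22} + \left(\frac{7}{8940} + \frac{7 \sqrt{4471}}{8940}\right)\right) = 19932 \left(\frac{1}{4} \cdot \frac{1}{22} \left(-94 - 110\right) + \left(\frac{7}{8940} + \frac{7 \sqrt{4471}}{8940}\right)\right) = 19932 \left(\frac{1}{4} \cdot \frac{1}{22} \left(-204\right) + \left(\frac{7}{8940} + \frac{7 \sqrt{4471}}{8940}\right)\right) = 19932 \left(- \frac{51}{22} + \left(\frac{7}{8940} + \frac{7 \sqrt{4471}}{8940}\right)\right) = 19932 \left(- \frac{227893}{98340} + \frac{7 \sqrt{4471}}{8940}\right) = - \frac{34411843}{745} + \frac{11627 \sqrt{4471}}{745}$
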